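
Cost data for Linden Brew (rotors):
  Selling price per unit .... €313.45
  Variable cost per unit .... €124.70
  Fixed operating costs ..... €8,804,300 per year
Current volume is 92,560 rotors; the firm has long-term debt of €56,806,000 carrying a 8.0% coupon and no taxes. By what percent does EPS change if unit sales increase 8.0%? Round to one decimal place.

+33.9%

Contribution at this volume is 92,560 × €188.75 = €17,470,700.00.
EBIT = €17,470,700.00 − €8,804,300 = €8,666,400.00.
After interest of €4,544,480.00, pre-tax earnings = €4,121,920.00.
DCL = total CM / (EBIT − I) = €17,470,700.00 / €4,121,920.00 = 4.2385.
%ΔEPS = DCL × %ΔSales = 4.2385 × +8.0% = +33.9%.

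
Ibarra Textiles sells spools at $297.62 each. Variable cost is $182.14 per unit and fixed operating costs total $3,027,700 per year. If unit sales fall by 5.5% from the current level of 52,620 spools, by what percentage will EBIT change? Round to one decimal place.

Total contribution margin = 52,620 × $115.48 = $6,076,557.60.
Subtracting fixed costs: EBIT = $6,076,557.60 − $3,027,700 = $3,048,857.60.
DOL = contribution ÷ EBIT = $6,076,557.60 ÷ $3,048,857.60 = 1.9931.
%ΔEBIT = DOL × %ΔSales = 1.9931 × -5.5% = -11.0%.

-11.0%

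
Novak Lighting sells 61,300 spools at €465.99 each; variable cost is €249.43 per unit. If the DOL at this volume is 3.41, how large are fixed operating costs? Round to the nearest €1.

€9,382,129

Total contribution margin = 61,300 × €216.56 = €13,275,128.00.
DOL = contribution / EBIT, so EBIT = €13,275,128.00 / 3.41 = €3,892,999.41.
Fixed costs = CM − EBIT = €13,275,128.00 − €3,892,999.41 = €9,382,129.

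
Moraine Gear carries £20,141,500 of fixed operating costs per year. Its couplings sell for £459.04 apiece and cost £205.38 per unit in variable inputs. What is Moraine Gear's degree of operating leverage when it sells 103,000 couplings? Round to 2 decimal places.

Total contribution margin = 103,000 × £253.66 = £26,126,980.00.
Subtracting fixed costs: EBIT = £26,126,980.00 − £20,141,500 = £5,985,480.00.
Degree of operating leverage = £26,126,980.00 / £5,985,480.00 = 4.3651.

4.37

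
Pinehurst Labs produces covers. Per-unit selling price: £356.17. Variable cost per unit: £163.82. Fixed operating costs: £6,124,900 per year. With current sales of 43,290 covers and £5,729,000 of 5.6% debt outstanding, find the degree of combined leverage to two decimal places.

4.43

Total contribution margin = 43,290 × £192.35 = £8,326,831.50.
EBIT = £8,326,831.50 − £6,124,900 = £2,201,931.50. Interest = £320,824.00, so EBIT − I = £1,881,107.50.
Degree of total leverage = total CM / (EBIT − interest) = £8,326,831.50 / £1,881,107.50 = 4.4266.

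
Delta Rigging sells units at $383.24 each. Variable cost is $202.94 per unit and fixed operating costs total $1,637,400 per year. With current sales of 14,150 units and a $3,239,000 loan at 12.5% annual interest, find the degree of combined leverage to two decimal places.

5.01

Contribution at this volume is 14,150 × $180.30 = $2,551,245.00.
Operating income = contribution − fixed costs = $2,551,245.00 − $1,637,400 = $913,845.00. Interest = $404,875.00, so EBIT − I = $508,970.00.
DCL = contribution ÷ (EBIT − I) = $2,551,245.00 ÷ $508,970.00 = 5.0126.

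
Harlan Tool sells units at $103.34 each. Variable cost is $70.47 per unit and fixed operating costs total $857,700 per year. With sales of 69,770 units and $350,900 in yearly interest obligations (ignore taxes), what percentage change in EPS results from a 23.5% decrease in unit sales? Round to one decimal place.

At 69,770 units, contribution = 69,770 × $32.87 = $2,293,339.90.
EBIT = $2,293,339.90 − $857,700 = $1,435,639.90.
Interest = $350,900.00, so EBIT − I = $1,084,739.90.
Degree of combined leverage = contribution ÷ (EBIT − I) = $2,293,339.90 ÷ $1,084,739.90 = 2.1142.
EPS therefore changes by 2.1142 × (-23.5%) = -49.7%.

-49.7%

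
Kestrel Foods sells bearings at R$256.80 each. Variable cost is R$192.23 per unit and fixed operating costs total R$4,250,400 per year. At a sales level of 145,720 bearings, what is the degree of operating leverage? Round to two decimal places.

Contribution at this volume is 145,720 × R$64.57 = R$9,409,140.40.
Subtracting fixed costs: EBIT = R$9,409,140.40 − R$4,250,400 = R$5,158,740.40.
Degree of operating leverage = R$9,409,140.40 / R$5,158,740.40 = 1.8239.

1.82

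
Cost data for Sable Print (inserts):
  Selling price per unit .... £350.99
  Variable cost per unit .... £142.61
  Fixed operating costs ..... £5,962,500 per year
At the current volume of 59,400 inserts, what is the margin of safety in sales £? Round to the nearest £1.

Each unit contributes £350.99 − £142.61 = £208.38. Break-even units = £5,962,500 ÷ £208.38 = 28,613.59; break-even revenue = 28,613.59 × £350.99 = £10,043,084.15.
Actual sales revenue = 59,400 × £350.99 = £20,848,806.00.
Margin of safety = £20,848,806.00 − £10,043,084.15 = £10,805,722.

£10,805,722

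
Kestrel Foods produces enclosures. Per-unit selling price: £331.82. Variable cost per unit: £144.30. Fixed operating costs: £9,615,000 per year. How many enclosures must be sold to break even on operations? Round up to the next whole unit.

51,275 enclosures

Each unit contributes £331.82 − £144.30 = £187.52.
Units to break even: £9,615,000 ÷ £187.52 = 51,274.53, rounded up to 51,275.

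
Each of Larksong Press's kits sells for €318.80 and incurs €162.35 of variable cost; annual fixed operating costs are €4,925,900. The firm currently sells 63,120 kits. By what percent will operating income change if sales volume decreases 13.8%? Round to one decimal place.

-27.5%

Total contribution margin = 63,120 × €156.45 = €9,875,124.00.
Subtracting fixed costs: EBIT = €9,875,124.00 − €4,925,900 = €4,949,224.00.
DOL = contribution ÷ EBIT = €9,875,124.00 ÷ €4,949,224.00 = 1.9953.
%ΔEBIT = DOL × %ΔSales = 1.9953 × -13.8% = -27.5%.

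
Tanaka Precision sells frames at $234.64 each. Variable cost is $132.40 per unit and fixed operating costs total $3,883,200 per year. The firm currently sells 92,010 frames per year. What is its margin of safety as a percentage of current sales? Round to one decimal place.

Contribution margin per unit = $234.64 − $132.40 = $102.24. Break-even units = $3,883,200 ÷ $102.24 = 37,981.22; break-even revenue = 37,981.22 × $234.64 = $8,911,913.62.
Current sales = 92,010 × $234.64 = $21,589,226.40.
Margin of safety = ($21,589,226.40 − $8,911,913.62) ÷ $21,589,226.40 = 58.7%.

58.7%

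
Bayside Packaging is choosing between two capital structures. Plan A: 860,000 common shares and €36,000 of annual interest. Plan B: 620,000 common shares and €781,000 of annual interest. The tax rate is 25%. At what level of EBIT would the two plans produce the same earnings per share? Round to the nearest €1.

Set EPS_A = EPS_B: (EBIT − €36,000)(1 − 0.25) ÷ 860,000 = (EBIT − €781,000)(1 − 0.25) ÷ 620,000.
Cancelling (1 − t) and cross-multiplying: 620,000·(EBIT − 36,000) = 860,000·(EBIT − 781,000).
EBIT × (860,000 − 620,000) = 781,000 × 860,000 − 36,000 × 620,000 = 649,340,000,000, so EBIT = 649,340,000,000 ÷ 240,000 = 2,705,583.33.

€2,705,583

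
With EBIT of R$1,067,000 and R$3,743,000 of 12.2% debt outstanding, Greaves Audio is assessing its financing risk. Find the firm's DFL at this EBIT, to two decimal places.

Interest = R$456,646.00.
Degree of financial leverage = EBIT / (EBIT − interest) = R$1,067,000 / R$610,354.00 = 1.7482.

1.75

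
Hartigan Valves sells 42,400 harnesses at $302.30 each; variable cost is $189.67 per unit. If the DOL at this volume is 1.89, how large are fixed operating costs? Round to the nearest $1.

Total contribution margin = 42,400 × $112.63 = $4,775,512.00.
DOL = contribution / EBIT, so EBIT = $4,775,512.00 / 1.89 = $2,526,725.93.
And FC = contribution − EBIT = $4,775,512.00 − $2,526,725.93 = $2,248,786.

$2,248,786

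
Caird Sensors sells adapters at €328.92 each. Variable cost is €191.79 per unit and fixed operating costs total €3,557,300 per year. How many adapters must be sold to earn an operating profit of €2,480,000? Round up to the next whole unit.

Contribution margin per unit = €328.92 − €191.79 = €137.13.
Units = (FC + target) / CM = (€3,557,300 + €2,480,000) / €137.13 = 44,026.11, so 44,027 adapters.

44,027 adapters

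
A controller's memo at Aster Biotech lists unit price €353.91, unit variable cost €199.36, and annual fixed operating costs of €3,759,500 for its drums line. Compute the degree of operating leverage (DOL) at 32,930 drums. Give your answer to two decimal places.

Total contribution margin = 32,930 × €154.55 = €5,089,331.50.
Subtracting fixed costs: EBIT = €5,089,331.50 − €3,759,500 = €1,329,831.50.
DOL = contribution ÷ EBIT = €5,089,331.50 ÷ €1,329,831.50 = 3.8270.

3.83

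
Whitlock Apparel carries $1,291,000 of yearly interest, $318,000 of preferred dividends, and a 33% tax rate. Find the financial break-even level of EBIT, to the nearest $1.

$1,765,627

Preferred dividends are paid after tax, so their pre-tax equivalent is $318,000 ÷ (1 − 0.33) = $474,626.87.
Financial break-even EBIT = interest + D_p ÷ (1 − t) = $1,291,000 + $474,626.87 = $1,765,626.87.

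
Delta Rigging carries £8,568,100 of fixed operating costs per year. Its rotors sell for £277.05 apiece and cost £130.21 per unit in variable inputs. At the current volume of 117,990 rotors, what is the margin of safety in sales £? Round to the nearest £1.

£16,523,288

Each unit contributes £277.05 − £130.21 = £146.84. Break-even units = £8,568,100 ÷ £146.84 = 58,349.90; break-even revenue = 58,349.90 × £277.05 = £16,165,841.09.
Current sales = 117,990 × £277.05 = £32,689,129.50.
Margin of safety = £32,689,129.50 − £16,165,841.09 = £16,523,288.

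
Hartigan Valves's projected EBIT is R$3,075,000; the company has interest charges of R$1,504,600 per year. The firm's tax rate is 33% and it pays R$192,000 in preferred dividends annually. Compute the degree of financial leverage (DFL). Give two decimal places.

Annual interest charges come to R$1,504,600.00.
Pre-tax preferred-dividend burden = R$192,000 ÷ (1 − 0.33) = R$286,567.16.
DFL = EBIT ÷ [EBIT − I − D_p/(1−t)] = R$3,075,000 ÷ [R$3,075,000 − R$1,504,600.00 − R$286,567.16] = R$3,075,000 ÷ R$1,283,832.84 = 2.3952.

2.40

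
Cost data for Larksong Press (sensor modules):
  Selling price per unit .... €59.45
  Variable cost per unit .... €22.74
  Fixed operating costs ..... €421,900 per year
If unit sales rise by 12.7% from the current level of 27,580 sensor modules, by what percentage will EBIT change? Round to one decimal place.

+21.8%

At 27,580 units, contribution = 27,580 × €36.71 = €1,012,461.80.
EBIT = €1,012,461.80 − €421,900 = €590,561.80.
DOL = contribution ÷ EBIT = €1,012,461.80 ÷ €590,561.80 = 1.7144.
%ΔEBIT = DOL × %ΔSales = 1.7144 × +12.7% = +21.8%.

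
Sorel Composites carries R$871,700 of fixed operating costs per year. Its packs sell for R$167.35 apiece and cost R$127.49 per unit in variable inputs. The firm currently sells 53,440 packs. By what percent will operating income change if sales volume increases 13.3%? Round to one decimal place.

+22.5%

Contribution at this volume is 53,440 × R$39.86 = R$2,130,118.40.
EBIT = R$2,130,118.40 − R$871,700 = R$1,258,418.40.
So DOL = total CM / EBIT = R$2,130,118.40 / R$1,258,418.40 = 1.6927.
So EBIT moves 1.6927 × (+13.3%) = +22.5%.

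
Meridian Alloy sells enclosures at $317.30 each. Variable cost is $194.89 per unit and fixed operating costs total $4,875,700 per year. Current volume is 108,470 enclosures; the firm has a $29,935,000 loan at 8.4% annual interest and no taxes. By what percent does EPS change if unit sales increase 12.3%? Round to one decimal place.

+27.7%

Contribution at this volume is 108,470 × $122.41 = $13,277,812.70.
Operating income = contribution − fixed costs = $13,277,812.70 − $4,875,700 = $8,402,112.70.
Interest = $2,514,540.00, so EBIT − I = $5,887,572.70.
DCL = total CM / (EBIT − I) = $13,277,812.70 / $5,887,572.70 = 2.2552.
%ΔEPS = DCL × %ΔSales = 2.2552 × +12.3% = +27.7%.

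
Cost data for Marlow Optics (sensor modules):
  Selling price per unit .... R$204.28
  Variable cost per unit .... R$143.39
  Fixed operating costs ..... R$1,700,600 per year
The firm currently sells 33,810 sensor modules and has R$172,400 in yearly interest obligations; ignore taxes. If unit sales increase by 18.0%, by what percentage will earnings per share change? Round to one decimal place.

+199.6%

At 33,810 units, contribution = 33,810 × R$60.89 = R$2,058,690.90.
EBIT = R$2,058,690.90 − R$1,700,600 = R$358,090.90.
Interest = R$172,400.00, so EBIT − I = R$185,690.90.
Degree of combined leverage = contribution ÷ (EBIT − I) = R$2,058,690.90 ÷ R$185,690.90 = 11.0867.
EPS therefore changes by 11.0867 × (+18.0%) = +199.6%.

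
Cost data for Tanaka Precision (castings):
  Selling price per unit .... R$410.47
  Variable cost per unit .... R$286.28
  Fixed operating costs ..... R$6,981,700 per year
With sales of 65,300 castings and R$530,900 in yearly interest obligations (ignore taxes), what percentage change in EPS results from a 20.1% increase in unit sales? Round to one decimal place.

Contribution at this volume is 65,300 × R$124.19 = R$8,109,607.00.
Subtracting fixed costs: EBIT = R$8,109,607.00 − R$6,981,700 = R$1,127,907.00.
After interest of R$530,900.00, pre-tax earnings = R$597,007.00.
DCL = total CM / (EBIT − I) = R$8,109,607.00 / R$597,007.00 = 13.5838.
EPS therefore changes by 13.5838 × (+20.1%) = +273.0%.

+273.0%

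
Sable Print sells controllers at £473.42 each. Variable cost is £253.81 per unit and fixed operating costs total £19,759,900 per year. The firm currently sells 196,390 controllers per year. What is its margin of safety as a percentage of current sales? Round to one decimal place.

Contribution margin per unit = £473.42 − £253.81 = £219.61. Break-even units = £19,759,900 ÷ £219.61 = 89,977.23; break-even revenue = 89,977.23 × £473.42 = £42,597,021.35.
Actual sales revenue = 196,390 × £473.42 = £92,974,953.80.
Margin of safety = (£92,974,953.80 − £42,597,021.35) ÷ £92,974,953.80 = 54.2%.

54.2%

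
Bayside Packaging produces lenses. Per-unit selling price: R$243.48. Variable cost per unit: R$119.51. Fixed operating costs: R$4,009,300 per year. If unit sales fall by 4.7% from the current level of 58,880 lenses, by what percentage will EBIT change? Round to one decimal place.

-10.4%

At 58,880 units, contribution = 58,880 × R$123.97 = R$7,299,353.60.
Subtracting fixed costs: EBIT = R$7,299,353.60 − R$4,009,300 = R$3,290,053.60.
So DOL = total CM / EBIT = R$7,299,353.60 / R$3,290,053.60 = 2.2186.
So EBIT moves 2.2186 × (-4.7%) = -10.4%.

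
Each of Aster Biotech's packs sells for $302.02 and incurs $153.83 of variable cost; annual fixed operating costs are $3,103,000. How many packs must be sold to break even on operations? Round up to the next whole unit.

Contribution margin per unit = $302.02 − $153.83 = $148.19.
Break-even volume = fixed costs ÷ CM per unit = $3,103,000 ÷ $148.19 = 20,939.33, so 20,940 packs.

20,940 packs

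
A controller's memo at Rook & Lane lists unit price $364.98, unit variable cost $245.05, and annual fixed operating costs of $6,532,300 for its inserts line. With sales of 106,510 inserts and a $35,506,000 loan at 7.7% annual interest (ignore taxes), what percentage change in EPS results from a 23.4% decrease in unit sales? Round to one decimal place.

-85.2%

At 106,510 units, contribution = 106,510 × $119.93 = $12,773,744.30.
Subtracting fixed costs: EBIT = $12,773,744.30 − $6,532,300 = $6,241,444.30.
Interest = $2,733,962.00, so EBIT − I = $3,507,482.30.
DCL = total CM / (EBIT − I) = $12,773,744.30 / $3,507,482.30 = 3.6419.
EPS therefore changes by 3.6419 × (-23.4%) = -85.2%.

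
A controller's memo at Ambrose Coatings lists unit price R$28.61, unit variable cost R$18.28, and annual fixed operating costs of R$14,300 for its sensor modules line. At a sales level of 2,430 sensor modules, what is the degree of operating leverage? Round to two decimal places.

At 2,430 units, contribution = 2,430 × R$10.33 = R$25,101.90.
EBIT = R$25,101.90 − R$14,300 = R$10,801.90.
DOL = contribution ÷ EBIT = R$25,101.90 ÷ R$10,801.90 = 2.3238.

2.32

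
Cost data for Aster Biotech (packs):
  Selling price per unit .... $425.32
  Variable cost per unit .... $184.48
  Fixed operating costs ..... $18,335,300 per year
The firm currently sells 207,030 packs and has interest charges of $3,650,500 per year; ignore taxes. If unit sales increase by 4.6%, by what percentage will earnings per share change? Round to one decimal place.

+8.2%

At 207,030 units, contribution = 207,030 × $240.84 = $49,861,105.20.
Operating income = contribution − fixed costs = $49,861,105.20 − $18,335,300 = $31,525,805.20.
After interest of $3,650,500.00, pre-tax earnings = $27,875,305.20.
DCL = total CM / (EBIT − I) = $49,861,105.20 / $27,875,305.20 = 1.7887.
%ΔEPS = DCL × %ΔSales = 1.7887 × +4.6% = +8.2%.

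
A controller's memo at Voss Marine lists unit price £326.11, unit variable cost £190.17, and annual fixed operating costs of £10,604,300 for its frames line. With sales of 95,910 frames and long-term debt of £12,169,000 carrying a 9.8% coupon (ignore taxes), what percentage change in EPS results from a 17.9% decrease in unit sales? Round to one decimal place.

-188.0%

Contribution at this volume is 95,910 × £135.94 = £13,038,005.40.
Subtracting fixed costs: EBIT = £13,038,005.40 − £10,604,300 = £2,433,705.40.
Interest = £1,192,562.00, so EBIT − I = £1,241,143.40.
Degree of combined leverage = contribution ÷ (EBIT − I) = £13,038,005.40 ÷ £1,241,143.40 = 10.5048.
EPS therefore changes by 10.5048 × (-17.9%) = -188.0%.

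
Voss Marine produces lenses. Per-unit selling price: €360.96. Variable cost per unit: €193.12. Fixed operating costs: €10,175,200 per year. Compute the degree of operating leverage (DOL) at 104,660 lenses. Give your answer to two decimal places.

2.38

Contribution at this volume is 104,660 × €167.84 = €17,566,134.40.
Subtracting fixed costs: EBIT = €17,566,134.40 − €10,175,200 = €7,390,934.40.
DOL = contribution ÷ EBIT = €17,566,134.40 ÷ €7,390,934.40 = 2.3767.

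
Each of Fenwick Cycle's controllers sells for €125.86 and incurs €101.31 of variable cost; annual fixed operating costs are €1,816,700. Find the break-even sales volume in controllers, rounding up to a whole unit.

Unit CM = price − variable cost = €125.86 − €101.31 = €24.55.
Units to break even: €1,816,700 ÷ €24.55 = 74,000.00, rounded up to 74,000.

74,000 controllers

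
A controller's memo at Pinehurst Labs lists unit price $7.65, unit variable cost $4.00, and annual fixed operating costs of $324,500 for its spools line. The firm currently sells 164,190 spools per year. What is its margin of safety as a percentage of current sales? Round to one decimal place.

Unit CM = price − variable cost = $7.65 − $4.00 = $3.65. Break-even units = $324,500 ÷ $3.65 = 88,904.11; break-even revenue = 88,904.11 × $7.65 = $680,116.44.
Current sales = 164,190 × $7.65 = $1,256,053.50.
Margin of safety = ($1,256,053.50 − $680,116.44) ÷ $1,256,053.50 = 45.9%.

45.9%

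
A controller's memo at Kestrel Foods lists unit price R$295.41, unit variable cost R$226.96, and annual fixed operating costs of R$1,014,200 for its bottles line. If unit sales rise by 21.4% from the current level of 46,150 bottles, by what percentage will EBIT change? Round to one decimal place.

+31.5%

At 46,150 units, contribution = 46,150 × R$68.45 = R$3,158,967.50.
Subtracting fixed costs: EBIT = R$3,158,967.50 − R$1,014,200 = R$2,144,767.50.
DOL = contribution ÷ EBIT = R$3,158,967.50 ÷ R$2,144,767.50 = 1.4729.
%ΔEBIT = DOL × %ΔSales = 1.4729 × +21.4% = +31.5%.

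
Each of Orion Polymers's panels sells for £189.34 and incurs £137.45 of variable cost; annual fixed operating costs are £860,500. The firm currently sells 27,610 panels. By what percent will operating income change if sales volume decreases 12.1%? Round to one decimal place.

At 27,610 units, contribution = 27,610 × £51.89 = £1,432,682.90.
Operating income = contribution − fixed costs = £1,432,682.90 − £860,500 = £572,182.90.
Degree of operating leverage = £1,432,682.90 / £572,182.90 = 2.5039.
Operating income changes by 2.5039 × -12.1% = -30.3%.

-30.3%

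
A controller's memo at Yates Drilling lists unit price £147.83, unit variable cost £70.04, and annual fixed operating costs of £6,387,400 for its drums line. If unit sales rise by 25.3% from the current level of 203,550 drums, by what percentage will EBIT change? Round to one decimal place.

At 203,550 units, contribution = 203,550 × £77.79 = £15,834,154.50.
EBIT = £15,834,154.50 − £6,387,400 = £9,446,754.50.
So DOL = total CM / EBIT = £15,834,154.50 / £9,446,754.50 = 1.6761.
So EBIT moves 1.6761 × (+25.3%) = +42.4%.

+42.4%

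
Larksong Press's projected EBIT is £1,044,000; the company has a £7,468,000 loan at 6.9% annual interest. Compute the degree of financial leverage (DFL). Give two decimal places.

1.97

Annual interest charges come to £515,292.00.
DFL = EBIT ÷ (EBIT − I) = £1,044,000 ÷ (£1,044,000 − £515,292.00) = £1,044,000 ÷ £528,708.00 = 1.9746.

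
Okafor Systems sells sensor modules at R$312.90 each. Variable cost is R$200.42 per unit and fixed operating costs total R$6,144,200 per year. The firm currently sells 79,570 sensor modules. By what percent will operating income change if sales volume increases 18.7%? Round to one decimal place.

+59.6%

Total contribution margin = 79,570 × R$112.48 = R$8,950,033.60.
Subtracting fixed costs: EBIT = R$8,950,033.60 − R$6,144,200 = R$2,805,833.60.
So DOL = total CM / EBIT = R$8,950,033.60 / R$2,805,833.60 = 3.1898.
%ΔEBIT = DOL × %ΔSales = 3.1898 × +18.7% = +59.6%.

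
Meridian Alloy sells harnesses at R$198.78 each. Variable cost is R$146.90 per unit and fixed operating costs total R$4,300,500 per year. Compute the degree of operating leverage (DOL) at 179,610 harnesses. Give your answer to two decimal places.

1.86

Contribution at this volume is 179,610 × R$51.88 = R$9,318,166.80.
Operating income = contribution − fixed costs = R$9,318,166.80 − R$4,300,500 = R$5,017,666.80.
Degree of operating leverage = R$9,318,166.80 / R$5,017,666.80 = 1.8571.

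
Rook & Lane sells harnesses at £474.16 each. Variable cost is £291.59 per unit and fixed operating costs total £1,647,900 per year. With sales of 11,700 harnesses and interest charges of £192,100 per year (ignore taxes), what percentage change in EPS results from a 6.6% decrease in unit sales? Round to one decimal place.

Contribution at this volume is 11,700 × £182.57 = £2,136,069.00.
Operating income = contribution − fixed costs = £2,136,069.00 − £1,647,900 = £488,169.00.
After interest of £192,100.00, pre-tax earnings = £296,069.00.
DCL = total CM / (EBIT − I) = £2,136,069.00 / £296,069.00 = 7.2148.
EPS therefore changes by 7.2148 × (-6.6%) = -47.6%.

-47.6%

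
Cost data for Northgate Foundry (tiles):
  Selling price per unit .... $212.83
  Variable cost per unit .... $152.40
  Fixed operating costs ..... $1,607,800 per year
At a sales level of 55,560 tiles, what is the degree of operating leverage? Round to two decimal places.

Total contribution margin = 55,560 × $60.43 = $3,357,490.80.
Subtracting fixed costs: EBIT = $3,357,490.80 − $1,607,800 = $1,749,690.80.
Degree of operating leverage = $3,357,490.80 / $1,749,690.80 = 1.9189.

1.92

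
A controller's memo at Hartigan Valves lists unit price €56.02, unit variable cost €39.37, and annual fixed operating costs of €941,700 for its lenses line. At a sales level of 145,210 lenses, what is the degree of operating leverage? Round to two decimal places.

Contribution at this volume is 145,210 × €16.65 = €2,417,746.50.
Subtracting fixed costs: EBIT = €2,417,746.50 − €941,700 = €1,476,046.50.
Degree of operating leverage = €2,417,746.50 / €1,476,046.50 = 1.6380.

1.64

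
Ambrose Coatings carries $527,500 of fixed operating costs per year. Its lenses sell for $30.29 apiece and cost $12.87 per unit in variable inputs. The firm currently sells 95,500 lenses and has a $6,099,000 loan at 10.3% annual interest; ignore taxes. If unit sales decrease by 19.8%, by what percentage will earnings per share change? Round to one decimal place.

Total contribution margin = 95,500 × $17.42 = $1,663,610.00.
EBIT = $1,663,610.00 − $527,500 = $1,136,110.00.
After interest of $628,197.00, pre-tax earnings = $507,913.00.
DCL = total CM / (EBIT − I) = $1,663,610.00 / $507,913.00 = 3.2754.
EPS therefore changes by 3.2754 × (-19.8%) = -64.9%.

-64.9%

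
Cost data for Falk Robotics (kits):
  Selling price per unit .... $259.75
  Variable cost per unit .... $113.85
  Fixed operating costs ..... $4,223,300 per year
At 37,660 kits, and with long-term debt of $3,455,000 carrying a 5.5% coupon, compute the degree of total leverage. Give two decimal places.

5.08

At 37,660 units, contribution = 37,660 × $145.90 = $5,494,594.00.
EBIT = $5,494,594.00 − $4,223,300 = $1,271,294.00. Interest = $190,025.00.
DOL = $5,494,594.00 ÷ $1,271,294.00 = 4.3220; DFL = $1,271,294.00 ÷ $1,081,269.00 = 1.1757.
Combined leverage = 4.3220 × 1.1757 = 5.0814.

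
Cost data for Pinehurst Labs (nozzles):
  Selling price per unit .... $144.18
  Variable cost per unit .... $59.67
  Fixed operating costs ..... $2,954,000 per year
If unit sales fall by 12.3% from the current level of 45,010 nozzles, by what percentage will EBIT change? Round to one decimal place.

At 45,010 units, contribution = 45,010 × $84.51 = $3,803,795.10.
EBIT = $3,803,795.10 − $2,954,000 = $849,795.10.
So DOL = total CM / EBIT = $3,803,795.10 / $849,795.10 = 4.4761.
Operating income changes by 4.4761 × -12.3% = -55.1%.

-55.1%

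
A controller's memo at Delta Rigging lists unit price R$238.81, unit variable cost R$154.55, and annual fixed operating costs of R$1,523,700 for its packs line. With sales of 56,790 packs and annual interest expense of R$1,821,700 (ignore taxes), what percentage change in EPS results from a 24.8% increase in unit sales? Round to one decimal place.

At 56,790 units, contribution = 56,790 × R$84.26 = R$4,785,125.40.
Subtracting fixed costs: EBIT = R$4,785,125.40 − R$1,523,700 = R$3,261,425.40.
Interest = R$1,821,700.00, so EBIT − I = R$1,439,725.40.
DCL = total CM / (EBIT − I) = R$4,785,125.40 / R$1,439,725.40 = 3.3236.
EPS therefore changes by 3.3236 × (+24.8%) = +82.4%.

+82.4%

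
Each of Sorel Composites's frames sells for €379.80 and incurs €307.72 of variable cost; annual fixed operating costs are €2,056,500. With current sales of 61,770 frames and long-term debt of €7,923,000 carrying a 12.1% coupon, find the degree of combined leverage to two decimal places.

At 61,770 units, contribution = 61,770 × €72.08 = €4,452,381.60.
EBIT = €4,452,381.60 − €2,056,500 = €2,395,881.60. Interest = €958,683.00.
DOL = €4,452,381.60 ÷ €2,395,881.60 = 1.8583; DFL = €2,395,881.60 ÷ €1,437,198.60 = 1.6670.
DCL = DOL × DFL = 1.8583 × 1.6670 = 3.0978.

3.10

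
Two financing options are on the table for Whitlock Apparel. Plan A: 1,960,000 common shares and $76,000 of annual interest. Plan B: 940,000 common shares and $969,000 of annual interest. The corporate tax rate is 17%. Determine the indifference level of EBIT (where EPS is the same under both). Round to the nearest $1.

Set EPS_A = EPS_B: (EBIT − $76,000)(1 − 0.17) ÷ 1,960,000 = (EBIT − $969,000)(1 − 0.17) ÷ 940,000.
Cancelling (1 − t) and cross-multiplying: 940,000·(EBIT − 76,000) = 1,960,000·(EBIT − 969,000).
EBIT × (1,960,000 − 940,000) = 969,000 × 1,960,000 − 76,000 × 940,000 = 1,827,800,000,000, so EBIT = 1,827,800,000,000 ÷ 1,020,000 = 1,791,960.78.

$1,791,961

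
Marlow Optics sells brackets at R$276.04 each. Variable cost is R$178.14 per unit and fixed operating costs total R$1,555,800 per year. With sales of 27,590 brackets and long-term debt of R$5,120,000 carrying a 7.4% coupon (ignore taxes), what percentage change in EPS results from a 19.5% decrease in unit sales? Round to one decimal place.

-68.7%

Contribution at this volume is 27,590 × R$97.90 = R$2,701,061.00.
Operating income = contribution − fixed costs = R$2,701,061.00 − R$1,555,800 = R$1,145,261.00.
Interest = R$378,880.00, so EBIT − I = R$766,381.00.
DCL = total CM / (EBIT − I) = R$2,701,061.00 / R$766,381.00 = 3.5244.
%ΔEPS = DCL × %ΔSales = 3.5244 × -19.5% = -68.7%.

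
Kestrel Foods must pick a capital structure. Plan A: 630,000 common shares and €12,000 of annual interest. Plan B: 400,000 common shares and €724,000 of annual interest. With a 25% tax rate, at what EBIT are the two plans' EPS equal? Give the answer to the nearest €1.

Set EPS_A = EPS_B: (EBIT − €12,000)(1 − 0.25) ÷ 630,000 = (EBIT − €724,000)(1 − 0.25) ÷ 400,000.
Cancelling (1 − t) and cross-multiplying: 400,000·(EBIT − 12,000) = 630,000·(EBIT − 724,000).
Solving, EBIT = (724,000·630,000 − 12,000·400,000) / (630,000 − 400,000) = 451,320,000,000 / 230,000 = 1,962,260.87.

€1,962,261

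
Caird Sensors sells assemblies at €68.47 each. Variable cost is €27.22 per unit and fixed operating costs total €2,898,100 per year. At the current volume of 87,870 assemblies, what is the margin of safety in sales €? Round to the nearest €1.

Each unit contributes €68.47 − €27.22 = €41.25. Break-even units = €2,898,100 ÷ €41.25 = 70,256.97; break-even revenue = 70,256.97 × €68.47 = €4,810,494.72.
Current sales = 87,870 × €68.47 = €6,016,458.90.
Margin of safety = €6,016,458.90 − €4,810,494.72 = €1,205,964.

€1,205,964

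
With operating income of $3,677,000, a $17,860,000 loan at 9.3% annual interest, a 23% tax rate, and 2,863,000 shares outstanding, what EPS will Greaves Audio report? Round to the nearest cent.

$0.54

Interest = $1,660,980.00, so EBT = $3,677,000 − $1,660,980.00 = $2,016,020.00.
After tax at 23%: net income = $2,016,020.00 × 0.77 = $1,552,335.40.
Per share: $1,552,335.40 / 2,863,000 shares = $0.54.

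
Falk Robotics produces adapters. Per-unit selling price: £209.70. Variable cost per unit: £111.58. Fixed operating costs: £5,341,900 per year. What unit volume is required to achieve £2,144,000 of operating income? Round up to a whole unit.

76,294 adapters

Each unit contributes £209.70 − £111.58 = £98.12.
Need Q such that Q × £98.12 − £5,341,900 = £2,144,000, i.e. Q = £7,485,900 / £98.12 = 76,293.31 → 76,294.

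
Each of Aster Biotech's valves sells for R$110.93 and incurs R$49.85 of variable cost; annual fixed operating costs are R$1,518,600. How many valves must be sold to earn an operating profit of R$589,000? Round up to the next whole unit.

Unit CM = price − variable cost = R$110.93 − R$49.85 = R$61.08.
Need Q such that Q × R$61.08 − R$1,518,600 = R$589,000, i.e. Q = R$2,107,600 / R$61.08 = 34,505.57 → 34,506.

34,506 valves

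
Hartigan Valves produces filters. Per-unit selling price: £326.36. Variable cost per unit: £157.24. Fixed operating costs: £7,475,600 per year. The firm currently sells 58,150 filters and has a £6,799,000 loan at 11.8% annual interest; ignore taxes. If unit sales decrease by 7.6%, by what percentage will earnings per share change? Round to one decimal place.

-48.0%

At 58,150 units, contribution = 58,150 × £169.12 = £9,834,328.00.
Operating income = contribution − fixed costs = £9,834,328.00 − £7,475,600 = £2,358,728.00.
Interest = £802,282.00, so EBIT − I = £1,556,446.00.
Degree of combined leverage = contribution ÷ (EBIT − I) = £9,834,328.00 ÷ £1,556,446.00 = 6.3185.
EPS therefore changes by 6.3185 × (-7.6%) = -48.0%.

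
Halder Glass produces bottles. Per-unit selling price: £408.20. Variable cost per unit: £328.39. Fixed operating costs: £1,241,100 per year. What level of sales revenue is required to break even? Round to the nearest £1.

£6,347,789

Contribution margin per unit = £408.20 − £328.39 = £79.81, a CM ratio of £79.81 ÷ £408.20 = 0.1955.
Break-even sales = FC ÷ CM ratio = £1,241,100 × £408.20 / £79.81 = £6,347,789.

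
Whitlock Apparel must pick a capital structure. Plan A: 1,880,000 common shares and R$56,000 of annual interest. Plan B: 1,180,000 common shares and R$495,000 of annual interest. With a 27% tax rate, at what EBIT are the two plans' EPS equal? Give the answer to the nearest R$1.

R$1,235,029

At indifference, (EBIT − 56,000)(1 − t)/1,880,000 = (EBIT − 495,000)(1 − t)/1,180,000.
Cancelling (1 − t) and cross-multiplying: 1,180,000·(EBIT − 56,000) = 1,880,000·(EBIT − 495,000).
Solving, EBIT = (495,000·1,880,000 − 56,000·1,180,000) / (1,880,000 − 1,180,000) = 864,520,000,000 / 700,000 = 1,235,028.57.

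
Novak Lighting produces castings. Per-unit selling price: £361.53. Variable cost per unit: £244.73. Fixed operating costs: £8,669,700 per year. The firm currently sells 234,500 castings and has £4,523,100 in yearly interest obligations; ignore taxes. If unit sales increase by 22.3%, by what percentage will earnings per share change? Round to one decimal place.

+43.0%

Contribution at this volume is 234,500 × £116.80 = £27,389,600.00.
EBIT = £27,389,600.00 − £8,669,700 = £18,719,900.00.
After interest of £4,523,100.00, pre-tax earnings = £14,196,800.00.
DCL = total CM / (EBIT − I) = £27,389,600.00 / £14,196,800.00 = 1.9293.
%ΔEPS = DCL × %ΔSales = 1.9293 × +22.3% = +43.0%.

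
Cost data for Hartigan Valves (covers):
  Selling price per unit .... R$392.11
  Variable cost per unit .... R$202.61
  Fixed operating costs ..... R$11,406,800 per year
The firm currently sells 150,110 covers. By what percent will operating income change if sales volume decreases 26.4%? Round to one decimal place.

-44.1%

Contribution at this volume is 150,110 × R$189.50 = R$28,445,845.00.
Operating income = contribution − fixed costs = R$28,445,845.00 − R$11,406,800 = R$17,039,045.00.
DOL = contribution ÷ EBIT = R$28,445,845.00 ÷ R$17,039,045.00 = 1.6695.
Operating income changes by 1.6695 × -26.4% = -44.1%.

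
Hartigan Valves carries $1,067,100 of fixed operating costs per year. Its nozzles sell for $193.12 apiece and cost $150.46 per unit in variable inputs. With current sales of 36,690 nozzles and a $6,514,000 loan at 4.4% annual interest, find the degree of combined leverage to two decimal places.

Contribution at this volume is 36,690 × $42.66 = $1,565,195.40.
Operating income = contribution − fixed costs = $1,565,195.40 − $1,067,100 = $498,095.40. Interest = $286,616.00, so EBIT − I = $211,479.40.
DCL = contribution ÷ (EBIT − I) = $1,565,195.40 ÷ $211,479.40 = 7.4012.

7.40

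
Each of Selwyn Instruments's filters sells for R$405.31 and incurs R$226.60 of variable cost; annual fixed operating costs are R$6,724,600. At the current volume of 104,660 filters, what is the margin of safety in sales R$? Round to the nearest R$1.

R$27,168,513

Contribution margin per unit = R$405.31 − R$226.60 = R$178.71. Break-even units = R$6,724,600 ÷ R$178.71 = 37,628.56; break-even revenue = 37,628.56 × R$405.31 = R$15,251,231.75.
Actual sales revenue = 104,660 × R$405.31 = R$42,419,744.60.
Margin of safety = R$42,419,744.60 − R$15,251,231.75 = R$27,168,513.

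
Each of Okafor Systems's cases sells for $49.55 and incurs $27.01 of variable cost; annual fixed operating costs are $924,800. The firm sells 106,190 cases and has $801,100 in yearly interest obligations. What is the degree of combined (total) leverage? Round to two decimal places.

Contribution at this volume is 106,190 × $22.54 = $2,393,522.60.
Subtracting fixed costs: EBIT = $2,393,522.60 − $924,800 = $1,468,722.60. Interest = $801,100.00.
DOL = $2,393,522.60 ÷ $1,468,722.60 = 1.6297; DFL = $1,468,722.60 ÷ $667,622.60 = 2.1999.
DCL = DOL × DFL = 1.6297 × 2.1999 = 3.5852.

3.59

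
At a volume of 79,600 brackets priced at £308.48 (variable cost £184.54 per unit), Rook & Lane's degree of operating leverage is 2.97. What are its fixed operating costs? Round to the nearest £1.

Contribution at this volume is 79,600 × £123.94 = £9,865,624.00.
DOL = contribution / EBIT, so EBIT = £9,865,624.00 / 2.97 = £3,321,758.92.
Fixed costs = CM − EBIT = £9,865,624.00 − £3,321,758.92 = £6,543,865.

£6,543,865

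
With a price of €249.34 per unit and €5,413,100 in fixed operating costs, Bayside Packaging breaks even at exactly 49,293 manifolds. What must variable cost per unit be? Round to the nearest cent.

€139.53

Contribution per unit must be FC / Q = €5,413,100 / 49,293 = €109.8148.
Variable cost per unit = €249.34 − €109.8148 = €139.53.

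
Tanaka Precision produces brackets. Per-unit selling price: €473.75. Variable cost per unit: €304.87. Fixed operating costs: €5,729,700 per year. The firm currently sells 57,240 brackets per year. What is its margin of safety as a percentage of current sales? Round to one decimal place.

Each unit contributes €473.75 − €304.87 = €168.88. Break-even units = €5,729,700 ÷ €168.88 = 33,927.64; break-even revenue = 33,927.64 × €473.75 = €16,073,219.89.
Current sales = 57,240 × €473.75 = €27,117,450.00.
Margin of safety = (€27,117,450.00 − €16,073,219.89) ÷ €27,117,450.00 = 40.7%.

40.7%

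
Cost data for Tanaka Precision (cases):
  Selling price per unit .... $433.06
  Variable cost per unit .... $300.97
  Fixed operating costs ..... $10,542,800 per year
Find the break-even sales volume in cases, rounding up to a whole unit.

Each unit contributes $433.06 − $300.97 = $132.09.
Units to break even: $10,542,800 ÷ $132.09 = 79,815.28, rounded up to 79,816.

79,816 cases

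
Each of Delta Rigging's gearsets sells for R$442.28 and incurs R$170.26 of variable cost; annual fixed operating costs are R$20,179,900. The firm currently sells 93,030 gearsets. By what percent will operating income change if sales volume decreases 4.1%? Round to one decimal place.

Contribution at this volume is 93,030 × R$272.02 = R$25,306,020.60.
EBIT = R$25,306,020.60 − R$20,179,900 = R$5,126,120.60.
So DOL = total CM / EBIT = R$25,306,020.60 / R$5,126,120.60 = 4.9367.
So EBIT moves 4.9367 × (-4.1%) = -20.2%.

-20.2%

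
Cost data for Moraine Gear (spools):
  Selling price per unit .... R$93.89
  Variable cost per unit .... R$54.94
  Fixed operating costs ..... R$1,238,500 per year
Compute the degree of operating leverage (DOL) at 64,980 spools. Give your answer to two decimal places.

1.96

At 64,980 units, contribution = 64,980 × R$38.95 = R$2,530,971.00.
Subtracting fixed costs: EBIT = R$2,530,971.00 − R$1,238,500 = R$1,292,471.00.
So DOL = total CM / EBIT = R$2,530,971.00 / R$1,292,471.00 = 1.9582.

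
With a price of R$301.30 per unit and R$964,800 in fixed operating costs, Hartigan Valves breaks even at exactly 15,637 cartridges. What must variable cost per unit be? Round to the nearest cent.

At break-even, FC = Q × (P − VC), so P − VC = R$964,800 ÷ 15,637 = R$61.6998.
Variable cost per unit = R$301.30 − R$61.6998 = R$239.60.

R$239.60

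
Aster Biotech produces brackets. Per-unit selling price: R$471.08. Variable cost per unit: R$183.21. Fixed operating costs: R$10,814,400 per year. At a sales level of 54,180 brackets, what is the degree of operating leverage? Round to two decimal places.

Total contribution margin = 54,180 × R$287.87 = R$15,596,796.60.
Subtracting fixed costs: EBIT = R$15,596,796.60 − R$10,814,400 = R$4,782,396.60.
So DOL = total CM / EBIT = R$15,596,796.60 / R$4,782,396.60 = 3.2613.

3.26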